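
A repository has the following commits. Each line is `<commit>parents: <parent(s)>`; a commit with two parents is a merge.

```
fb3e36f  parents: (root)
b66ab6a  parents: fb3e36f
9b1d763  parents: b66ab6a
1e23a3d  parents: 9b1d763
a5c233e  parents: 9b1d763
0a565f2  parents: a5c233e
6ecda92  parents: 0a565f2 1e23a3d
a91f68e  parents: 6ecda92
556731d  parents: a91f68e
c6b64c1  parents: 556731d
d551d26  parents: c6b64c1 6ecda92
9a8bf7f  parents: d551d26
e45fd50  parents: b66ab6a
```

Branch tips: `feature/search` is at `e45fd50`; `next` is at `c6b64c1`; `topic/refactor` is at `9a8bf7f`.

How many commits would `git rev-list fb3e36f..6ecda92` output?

6

Reachable from 6ecda92: {0a565f2, 1e23a3d, 6ecda92, 9b1d763, a5c233e, b66ab6a, fb3e36f}.
Reachable from fb3e36f: {fb3e36f}.
In 6ecda92's history but not fb3e36f's: {0a565f2, 1e23a3d, 6ecda92, 9b1d763, a5c233e, b66ab6a} — 6 commits.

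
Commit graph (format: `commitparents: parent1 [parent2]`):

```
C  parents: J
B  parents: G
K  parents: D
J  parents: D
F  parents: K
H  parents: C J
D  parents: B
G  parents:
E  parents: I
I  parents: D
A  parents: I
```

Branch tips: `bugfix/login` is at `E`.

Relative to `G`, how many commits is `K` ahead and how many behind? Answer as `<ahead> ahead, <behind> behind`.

3 ahead, 0 behind

Reachable from K: {B, D, G, K}.
Reachable from G: {G}.
Only in K's history (ahead): {B, D, K} — 3.
Only in G's history (behind): {} — 0.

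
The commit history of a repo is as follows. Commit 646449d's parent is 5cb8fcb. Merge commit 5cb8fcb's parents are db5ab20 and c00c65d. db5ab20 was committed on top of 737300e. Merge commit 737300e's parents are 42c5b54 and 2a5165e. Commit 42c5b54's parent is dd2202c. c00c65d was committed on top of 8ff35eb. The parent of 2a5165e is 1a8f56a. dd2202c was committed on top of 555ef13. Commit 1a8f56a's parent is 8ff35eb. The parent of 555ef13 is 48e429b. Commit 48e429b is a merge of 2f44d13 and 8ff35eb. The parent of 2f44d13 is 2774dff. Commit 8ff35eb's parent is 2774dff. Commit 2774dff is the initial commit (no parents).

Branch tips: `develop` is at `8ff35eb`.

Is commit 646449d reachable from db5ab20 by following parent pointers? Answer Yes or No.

No

Ancestors of db5ab20: {1a8f56a, 2774dff, 2a5165e, 2f44d13, 42c5b54, 48e429b, 555ef13, 737300e, 8ff35eb, db5ab20, dd2202c}.
646449d is not in that set, so it is not an ancestor of db5ab20.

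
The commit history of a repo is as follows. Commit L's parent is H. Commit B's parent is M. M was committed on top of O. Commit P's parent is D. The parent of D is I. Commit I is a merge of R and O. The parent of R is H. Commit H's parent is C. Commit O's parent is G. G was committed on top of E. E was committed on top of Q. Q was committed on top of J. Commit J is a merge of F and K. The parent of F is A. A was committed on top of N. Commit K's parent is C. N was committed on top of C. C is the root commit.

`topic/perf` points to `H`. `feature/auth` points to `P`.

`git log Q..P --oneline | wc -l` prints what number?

8

Reachable from P: {A, C, D, E, F, G, H, I, J, K, N, O, P, Q, R}.
Reachable from Q: {A, C, F, J, K, N, Q}.
In P's history but not Q's: {D, E, G, H, I, O, P, R} — 8 commits.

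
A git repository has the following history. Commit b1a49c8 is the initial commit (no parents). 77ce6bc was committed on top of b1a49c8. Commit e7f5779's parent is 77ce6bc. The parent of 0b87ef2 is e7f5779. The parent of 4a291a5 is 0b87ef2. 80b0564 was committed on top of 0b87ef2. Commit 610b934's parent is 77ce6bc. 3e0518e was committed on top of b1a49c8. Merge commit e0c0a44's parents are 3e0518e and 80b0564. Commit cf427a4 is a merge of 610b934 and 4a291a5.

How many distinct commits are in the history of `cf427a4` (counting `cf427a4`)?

7

Walking parent pointers from cf427a4: reachable set = {0b87ef2, 4a291a5, 610b934, 77ce6bc, b1a49c8, cf427a4, e7f5779}.
That is 7 commits.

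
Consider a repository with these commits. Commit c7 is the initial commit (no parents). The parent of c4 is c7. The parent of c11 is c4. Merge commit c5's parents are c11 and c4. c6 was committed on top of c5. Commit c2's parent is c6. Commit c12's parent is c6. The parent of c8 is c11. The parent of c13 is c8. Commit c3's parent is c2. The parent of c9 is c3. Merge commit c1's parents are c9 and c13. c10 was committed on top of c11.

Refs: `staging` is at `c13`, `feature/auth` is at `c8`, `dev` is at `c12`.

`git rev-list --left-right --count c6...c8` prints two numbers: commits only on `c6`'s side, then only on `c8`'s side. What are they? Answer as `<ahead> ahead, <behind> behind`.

2 ahead, 1 behind

Reachable from c6: {c11, c4, c5, c6, c7}.
Reachable from c8: {c11, c4, c7, c8}.
Only in c6's history (ahead): {c5, c6} — 2.
Only in c8's history (behind): {c8} — 1.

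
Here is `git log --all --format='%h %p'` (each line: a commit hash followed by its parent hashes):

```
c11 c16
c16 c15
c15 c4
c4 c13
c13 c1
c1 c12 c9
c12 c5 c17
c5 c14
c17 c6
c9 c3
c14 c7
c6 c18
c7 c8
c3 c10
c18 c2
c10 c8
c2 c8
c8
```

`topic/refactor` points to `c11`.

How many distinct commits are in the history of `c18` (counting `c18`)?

Walking parent pointers from c18: reachable set = {c18, c2, c8}.
That is 3 commits.

3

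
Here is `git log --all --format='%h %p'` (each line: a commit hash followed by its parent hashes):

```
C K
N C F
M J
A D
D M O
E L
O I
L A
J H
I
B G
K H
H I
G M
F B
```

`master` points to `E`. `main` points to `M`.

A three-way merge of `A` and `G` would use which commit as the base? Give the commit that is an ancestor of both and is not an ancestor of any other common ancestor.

Ancestors of A: {A, D, H, I, J, M, O}.
Ancestors of G: {G, H, I, J, M}.
Common ancestors: {H, I, J, M}.
Among these, M is not an ancestor of any other common ancestor — it is the merge base.

M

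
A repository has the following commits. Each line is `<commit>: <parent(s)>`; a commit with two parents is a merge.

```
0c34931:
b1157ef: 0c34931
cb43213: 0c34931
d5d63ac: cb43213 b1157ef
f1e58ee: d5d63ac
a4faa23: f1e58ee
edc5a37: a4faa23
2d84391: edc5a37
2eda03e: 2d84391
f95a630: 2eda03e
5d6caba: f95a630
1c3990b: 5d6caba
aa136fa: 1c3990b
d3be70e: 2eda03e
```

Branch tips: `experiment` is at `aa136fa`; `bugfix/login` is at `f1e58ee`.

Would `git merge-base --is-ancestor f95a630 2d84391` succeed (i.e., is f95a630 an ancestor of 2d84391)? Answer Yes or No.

Ancestors of 2d84391: {0c34931, 2d84391, a4faa23, b1157ef, cb43213, d5d63ac, edc5a37, f1e58ee}.
f95a630 is not in that set, so it is not an ancestor of 2d84391.

No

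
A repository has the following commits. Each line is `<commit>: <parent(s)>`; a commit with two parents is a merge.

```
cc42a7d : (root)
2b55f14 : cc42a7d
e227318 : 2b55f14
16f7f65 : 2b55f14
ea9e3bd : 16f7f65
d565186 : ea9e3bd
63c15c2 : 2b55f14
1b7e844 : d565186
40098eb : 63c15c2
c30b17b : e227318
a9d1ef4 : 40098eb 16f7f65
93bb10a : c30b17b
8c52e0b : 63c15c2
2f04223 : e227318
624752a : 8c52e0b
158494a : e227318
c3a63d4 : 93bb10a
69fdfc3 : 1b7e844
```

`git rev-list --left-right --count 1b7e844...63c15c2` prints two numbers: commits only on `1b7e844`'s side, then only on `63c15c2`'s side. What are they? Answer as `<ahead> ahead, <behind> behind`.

4 ahead, 1 behind

Reachable from 1b7e844: {16f7f65, 1b7e844, 2b55f14, cc42a7d, d565186, ea9e3bd}.
Reachable from 63c15c2: {2b55f14, 63c15c2, cc42a7d}.
Only in 1b7e844's history (ahead): {16f7f65, 1b7e844, d565186, ea9e3bd} — 4.
Only in 63c15c2's history (behind): {63c15c2} — 1.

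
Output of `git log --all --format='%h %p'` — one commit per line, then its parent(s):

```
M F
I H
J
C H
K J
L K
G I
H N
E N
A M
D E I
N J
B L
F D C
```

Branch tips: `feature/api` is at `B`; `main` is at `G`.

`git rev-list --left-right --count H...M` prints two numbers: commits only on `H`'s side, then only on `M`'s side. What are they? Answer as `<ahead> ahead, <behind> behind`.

Reachable from H: {H, J, N}.
Reachable from M: {C, D, E, F, H, I, J, M, N}.
Only in H's history (ahead): {} — 0.
Only in M's history (behind): {C, D, E, F, I, M} — 6.

0 ahead, 6 behind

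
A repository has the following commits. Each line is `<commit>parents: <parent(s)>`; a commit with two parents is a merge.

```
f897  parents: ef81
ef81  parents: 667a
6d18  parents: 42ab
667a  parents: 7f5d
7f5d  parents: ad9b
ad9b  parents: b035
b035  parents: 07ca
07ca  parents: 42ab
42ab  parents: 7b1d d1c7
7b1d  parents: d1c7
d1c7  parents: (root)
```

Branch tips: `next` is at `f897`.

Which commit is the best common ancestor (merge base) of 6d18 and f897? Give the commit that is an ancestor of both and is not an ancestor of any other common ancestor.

Ancestors of 6d18: {42ab, 6d18, 7b1d, d1c7}.
Ancestors of f897: {07ca, 42ab, 667a, 7b1d, 7f5d, ad9b, b035, d1c7, ef81, f897}.
Common ancestors: {42ab, 7b1d, d1c7}.
Among these, 42ab is not an ancestor of any other common ancestor — it is the merge base.

42ab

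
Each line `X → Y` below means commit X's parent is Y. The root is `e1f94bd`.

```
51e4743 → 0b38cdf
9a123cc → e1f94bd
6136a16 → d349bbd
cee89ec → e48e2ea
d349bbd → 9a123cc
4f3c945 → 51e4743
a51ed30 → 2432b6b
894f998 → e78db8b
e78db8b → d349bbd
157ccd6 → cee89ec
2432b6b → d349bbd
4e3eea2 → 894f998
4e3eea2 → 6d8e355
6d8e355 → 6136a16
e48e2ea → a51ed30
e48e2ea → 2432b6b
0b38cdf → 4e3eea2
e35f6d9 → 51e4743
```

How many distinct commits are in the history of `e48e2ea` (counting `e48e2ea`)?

6

Walking parent pointers from e48e2ea: reachable set = {2432b6b, 9a123cc, a51ed30, d349bbd, e1f94bd, e48e2ea}.
That is 6 commits.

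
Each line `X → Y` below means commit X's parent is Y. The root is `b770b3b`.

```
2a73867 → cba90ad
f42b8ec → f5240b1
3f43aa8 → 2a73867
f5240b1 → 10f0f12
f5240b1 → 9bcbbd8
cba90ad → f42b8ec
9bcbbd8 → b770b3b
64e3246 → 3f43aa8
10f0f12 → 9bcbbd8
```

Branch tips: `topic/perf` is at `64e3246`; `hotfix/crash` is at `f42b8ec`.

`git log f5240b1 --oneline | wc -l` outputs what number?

Walking parent pointers from f5240b1: reachable set = {10f0f12, 9bcbbd8, b770b3b, f5240b1}.
That is 4 commits.

4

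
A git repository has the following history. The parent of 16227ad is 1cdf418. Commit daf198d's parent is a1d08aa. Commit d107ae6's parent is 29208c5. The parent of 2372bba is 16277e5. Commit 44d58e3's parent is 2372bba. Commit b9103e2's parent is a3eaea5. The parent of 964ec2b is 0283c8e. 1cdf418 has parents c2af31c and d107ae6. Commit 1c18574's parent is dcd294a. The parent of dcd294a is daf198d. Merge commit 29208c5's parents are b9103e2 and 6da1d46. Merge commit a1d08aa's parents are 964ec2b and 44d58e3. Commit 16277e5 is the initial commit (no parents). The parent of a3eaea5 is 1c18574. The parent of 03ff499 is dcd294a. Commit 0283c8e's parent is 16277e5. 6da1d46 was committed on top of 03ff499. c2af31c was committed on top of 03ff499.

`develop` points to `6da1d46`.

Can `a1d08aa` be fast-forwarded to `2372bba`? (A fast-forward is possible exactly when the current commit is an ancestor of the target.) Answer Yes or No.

A fast-forward from a1d08aa to 2372bba is possible iff a1d08aa is an ancestor of 2372bba.
Ancestors of 2372bba: {16277e5, 2372bba}.
a1d08aa is not among them, so fast-forward is not possible.

No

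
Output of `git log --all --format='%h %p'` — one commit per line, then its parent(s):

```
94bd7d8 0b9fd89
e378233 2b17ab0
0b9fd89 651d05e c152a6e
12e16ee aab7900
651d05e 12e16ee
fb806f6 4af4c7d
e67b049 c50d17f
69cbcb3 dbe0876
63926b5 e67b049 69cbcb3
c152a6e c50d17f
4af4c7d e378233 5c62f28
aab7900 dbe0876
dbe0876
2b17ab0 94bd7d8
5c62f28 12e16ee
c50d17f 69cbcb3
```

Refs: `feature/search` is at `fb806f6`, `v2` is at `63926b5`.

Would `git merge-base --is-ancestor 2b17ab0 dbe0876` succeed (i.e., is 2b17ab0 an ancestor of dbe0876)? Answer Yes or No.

Ancestors of dbe0876: {dbe0876}.
2b17ab0 is not in that set, so it is not an ancestor of dbe0876.

No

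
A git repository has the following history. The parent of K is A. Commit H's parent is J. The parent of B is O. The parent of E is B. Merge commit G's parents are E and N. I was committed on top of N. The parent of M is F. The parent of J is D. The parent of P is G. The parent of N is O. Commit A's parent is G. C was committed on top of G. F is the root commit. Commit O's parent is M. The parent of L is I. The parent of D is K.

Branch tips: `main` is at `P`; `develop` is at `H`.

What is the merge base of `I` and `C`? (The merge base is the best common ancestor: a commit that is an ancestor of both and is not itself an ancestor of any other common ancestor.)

Ancestors of I: {F, I, M, N, O}.
Ancestors of C: {B, C, E, F, G, M, N, O}.
Common ancestors: {F, M, N, O}.
Among these, N is not an ancestor of any other common ancestor — it is the merge base.

N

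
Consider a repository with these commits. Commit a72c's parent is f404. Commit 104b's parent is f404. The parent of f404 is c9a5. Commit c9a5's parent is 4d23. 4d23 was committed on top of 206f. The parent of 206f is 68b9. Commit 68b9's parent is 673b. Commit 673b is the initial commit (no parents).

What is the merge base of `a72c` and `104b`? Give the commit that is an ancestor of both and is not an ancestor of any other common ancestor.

f404

Ancestors of a72c: {206f, 4d23, 673b, 68b9, a72c, c9a5, f404}.
Ancestors of 104b: {104b, 206f, 4d23, 673b, 68b9, c9a5, f404}.
Common ancestors: {206f, 4d23, 673b, 68b9, c9a5, f404}.
Among these, f404 is not an ancestor of any other common ancestor — it is the merge base.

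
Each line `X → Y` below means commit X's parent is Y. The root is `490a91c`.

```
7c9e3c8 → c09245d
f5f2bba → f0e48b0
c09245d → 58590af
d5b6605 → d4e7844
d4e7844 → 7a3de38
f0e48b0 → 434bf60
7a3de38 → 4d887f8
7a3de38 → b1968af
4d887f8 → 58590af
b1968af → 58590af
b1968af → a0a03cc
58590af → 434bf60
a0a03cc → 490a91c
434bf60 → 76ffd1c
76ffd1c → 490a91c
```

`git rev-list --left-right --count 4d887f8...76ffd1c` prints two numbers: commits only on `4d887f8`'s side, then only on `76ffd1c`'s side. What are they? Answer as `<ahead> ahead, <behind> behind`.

3 ahead, 0 behind

Reachable from 4d887f8: {434bf60, 490a91c, 4d887f8, 58590af, 76ffd1c}.
Reachable from 76ffd1c: {490a91c, 76ffd1c}.
Only in 4d887f8's history (ahead): {434bf60, 4d887f8, 58590af} — 3.
Only in 76ffd1c's history (behind): {} — 0.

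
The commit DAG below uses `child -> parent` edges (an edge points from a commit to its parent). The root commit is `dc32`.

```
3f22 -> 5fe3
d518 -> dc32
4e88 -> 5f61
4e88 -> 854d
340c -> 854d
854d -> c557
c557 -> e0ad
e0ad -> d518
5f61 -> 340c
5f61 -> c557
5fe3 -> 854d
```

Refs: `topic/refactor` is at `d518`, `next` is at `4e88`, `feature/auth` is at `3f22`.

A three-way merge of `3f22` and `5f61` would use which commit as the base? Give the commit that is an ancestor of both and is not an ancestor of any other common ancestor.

854d

Ancestors of 3f22: {3f22, 5fe3, 854d, c557, d518, dc32, e0ad}.
Ancestors of 5f61: {340c, 5f61, 854d, c557, d518, dc32, e0ad}.
Common ancestors: {854d, c557, d518, dc32, e0ad}.
Among these, 854d is not an ancestor of any other common ancestor — it is the merge base.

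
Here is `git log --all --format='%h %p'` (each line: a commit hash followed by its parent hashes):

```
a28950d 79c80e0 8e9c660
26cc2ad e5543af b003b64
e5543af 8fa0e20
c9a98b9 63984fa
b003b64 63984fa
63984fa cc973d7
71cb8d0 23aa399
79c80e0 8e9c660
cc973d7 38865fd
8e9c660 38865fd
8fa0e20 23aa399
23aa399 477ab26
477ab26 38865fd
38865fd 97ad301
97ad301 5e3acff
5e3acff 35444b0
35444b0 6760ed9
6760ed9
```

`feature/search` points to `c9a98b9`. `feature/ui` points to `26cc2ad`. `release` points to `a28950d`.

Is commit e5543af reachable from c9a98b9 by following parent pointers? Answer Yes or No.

Ancestors of c9a98b9: {35444b0, 38865fd, 5e3acff, 63984fa, 6760ed9, 97ad301, c9a98b9, cc973d7}.
e5543af is not in that set, so it is not an ancestor of c9a98b9.

No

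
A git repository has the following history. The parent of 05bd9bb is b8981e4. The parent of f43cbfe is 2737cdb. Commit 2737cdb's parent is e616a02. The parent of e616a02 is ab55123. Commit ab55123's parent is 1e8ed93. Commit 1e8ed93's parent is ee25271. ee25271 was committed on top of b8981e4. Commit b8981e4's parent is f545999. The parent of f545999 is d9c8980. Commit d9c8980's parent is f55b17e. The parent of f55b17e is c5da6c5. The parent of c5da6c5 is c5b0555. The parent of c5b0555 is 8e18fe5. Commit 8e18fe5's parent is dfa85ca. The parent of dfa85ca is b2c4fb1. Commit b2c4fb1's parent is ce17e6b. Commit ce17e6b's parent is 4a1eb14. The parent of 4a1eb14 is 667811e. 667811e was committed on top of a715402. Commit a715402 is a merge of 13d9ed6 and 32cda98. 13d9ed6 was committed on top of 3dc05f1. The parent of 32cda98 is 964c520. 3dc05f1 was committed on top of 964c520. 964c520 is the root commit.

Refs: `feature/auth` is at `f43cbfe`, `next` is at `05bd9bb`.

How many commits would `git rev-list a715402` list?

5

Walking parent pointers from a715402: reachable set = {13d9ed6, 32cda98, 3dc05f1, 964c520, a715402}.
That is 5 commits.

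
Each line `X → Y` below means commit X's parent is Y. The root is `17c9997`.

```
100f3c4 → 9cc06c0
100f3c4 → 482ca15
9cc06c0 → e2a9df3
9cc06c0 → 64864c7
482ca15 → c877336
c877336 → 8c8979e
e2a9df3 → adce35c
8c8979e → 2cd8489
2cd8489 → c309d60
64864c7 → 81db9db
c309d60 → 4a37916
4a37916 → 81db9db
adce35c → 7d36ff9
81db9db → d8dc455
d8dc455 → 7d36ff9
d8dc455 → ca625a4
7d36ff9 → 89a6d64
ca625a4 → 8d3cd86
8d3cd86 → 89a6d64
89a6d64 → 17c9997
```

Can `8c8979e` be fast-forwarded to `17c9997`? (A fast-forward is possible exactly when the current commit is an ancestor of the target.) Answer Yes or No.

No

A fast-forward from 8c8979e to 17c9997 is possible iff 8c8979e is an ancestor of 17c9997.
Ancestors of 17c9997: {17c9997}.
8c8979e is not among them, so fast-forward is not possible.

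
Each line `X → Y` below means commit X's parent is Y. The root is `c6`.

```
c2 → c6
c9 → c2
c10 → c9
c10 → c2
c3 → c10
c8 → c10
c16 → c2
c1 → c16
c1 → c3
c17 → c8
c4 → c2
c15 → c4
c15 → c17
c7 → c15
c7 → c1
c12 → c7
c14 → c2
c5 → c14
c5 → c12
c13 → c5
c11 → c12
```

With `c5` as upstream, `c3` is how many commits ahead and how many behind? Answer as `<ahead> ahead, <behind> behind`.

Reachable from c3: {c10, c2, c3, c6, c9}.
Reachable from c5: {c1, c10, c12, c14, c15, c16, c17, c2, c3, c4, c5, c6, c7, c8, c9}.
Only in c3's history (ahead): {} — 0.
Only in c5's history (behind): {c1, c12, c14, c15, c16, c17, c4, c5, c7, c8} — 10.

0 ahead, 10 behind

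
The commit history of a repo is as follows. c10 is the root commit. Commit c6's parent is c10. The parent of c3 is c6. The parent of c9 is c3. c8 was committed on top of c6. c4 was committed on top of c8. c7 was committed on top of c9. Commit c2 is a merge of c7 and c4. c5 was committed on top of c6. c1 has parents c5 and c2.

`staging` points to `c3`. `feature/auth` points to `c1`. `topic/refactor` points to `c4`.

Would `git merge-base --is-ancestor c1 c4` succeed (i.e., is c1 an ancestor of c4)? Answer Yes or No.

No

Ancestors of c4: {c10, c4, c6, c8}.
c1 is not in that set, so it is not an ancestor of c4.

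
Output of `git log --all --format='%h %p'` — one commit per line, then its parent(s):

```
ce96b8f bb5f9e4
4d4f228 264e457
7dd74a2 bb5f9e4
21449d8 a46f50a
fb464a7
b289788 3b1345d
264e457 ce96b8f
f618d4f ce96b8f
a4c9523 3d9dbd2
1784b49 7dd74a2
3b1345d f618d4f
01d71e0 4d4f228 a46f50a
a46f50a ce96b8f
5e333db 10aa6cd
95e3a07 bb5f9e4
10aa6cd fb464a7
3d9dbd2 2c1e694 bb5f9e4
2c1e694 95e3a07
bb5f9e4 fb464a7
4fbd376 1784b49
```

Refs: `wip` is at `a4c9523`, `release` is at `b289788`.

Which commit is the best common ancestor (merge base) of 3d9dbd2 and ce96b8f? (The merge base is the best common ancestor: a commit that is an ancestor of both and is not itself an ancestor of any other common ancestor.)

Ancestors of 3d9dbd2: {2c1e694, 3d9dbd2, 95e3a07, bb5f9e4, fb464a7}.
Ancestors of ce96b8f: {bb5f9e4, ce96b8f, fb464a7}.
Common ancestors: {bb5f9e4, fb464a7}.
Among these, bb5f9e4 is not an ancestor of any other common ancestor — it is the merge base.

bb5f9e4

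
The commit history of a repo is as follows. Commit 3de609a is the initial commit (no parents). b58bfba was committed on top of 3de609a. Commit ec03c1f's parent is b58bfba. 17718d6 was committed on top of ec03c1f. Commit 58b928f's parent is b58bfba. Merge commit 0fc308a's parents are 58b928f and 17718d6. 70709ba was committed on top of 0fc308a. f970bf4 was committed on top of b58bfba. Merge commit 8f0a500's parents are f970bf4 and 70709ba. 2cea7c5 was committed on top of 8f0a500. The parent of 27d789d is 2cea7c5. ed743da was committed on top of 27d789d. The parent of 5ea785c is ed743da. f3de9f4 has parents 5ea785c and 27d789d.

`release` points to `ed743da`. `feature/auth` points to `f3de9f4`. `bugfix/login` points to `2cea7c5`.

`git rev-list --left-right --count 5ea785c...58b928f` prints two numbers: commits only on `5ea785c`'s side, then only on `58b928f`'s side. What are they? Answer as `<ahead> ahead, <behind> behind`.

10 ahead, 0 behind

Reachable from 5ea785c: {0fc308a, 17718d6, 27d789d, 2cea7c5, 3de609a, 58b928f, 5ea785c, 70709ba, 8f0a500, b58bfba, ec03c1f, ed743da, f970bf4}.
Reachable from 58b928f: {3de609a, 58b928f, b58bfba}.
Only in 5ea785c's history (ahead): {0fc308a, 17718d6, 27d789d, 2cea7c5, 5ea785c, 70709ba, 8f0a500, ec03c1f, ed743da, f970bf4} — 10.
Only in 58b928f's history (behind): {} — 0.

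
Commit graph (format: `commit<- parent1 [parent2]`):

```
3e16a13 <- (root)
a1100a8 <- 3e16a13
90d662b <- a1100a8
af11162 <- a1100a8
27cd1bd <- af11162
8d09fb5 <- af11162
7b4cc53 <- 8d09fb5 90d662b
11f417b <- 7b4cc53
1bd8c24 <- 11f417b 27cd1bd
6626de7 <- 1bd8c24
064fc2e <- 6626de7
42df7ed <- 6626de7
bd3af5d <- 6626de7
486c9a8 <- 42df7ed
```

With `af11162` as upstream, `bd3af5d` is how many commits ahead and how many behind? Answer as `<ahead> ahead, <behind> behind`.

8 ahead, 0 behind

Reachable from bd3af5d: {11f417b, 1bd8c24, 27cd1bd, 3e16a13, 6626de7, 7b4cc53, 8d09fb5, 90d662b, a1100a8, af11162, bd3af5d}.
Reachable from af11162: {3e16a13, a1100a8, af11162}.
Only in bd3af5d's history (ahead): {11f417b, 1bd8c24, 27cd1bd, 6626de7, 7b4cc53, 8d09fb5, 90d662b, bd3af5d} — 8.
Only in af11162's history (behind): {} — 0.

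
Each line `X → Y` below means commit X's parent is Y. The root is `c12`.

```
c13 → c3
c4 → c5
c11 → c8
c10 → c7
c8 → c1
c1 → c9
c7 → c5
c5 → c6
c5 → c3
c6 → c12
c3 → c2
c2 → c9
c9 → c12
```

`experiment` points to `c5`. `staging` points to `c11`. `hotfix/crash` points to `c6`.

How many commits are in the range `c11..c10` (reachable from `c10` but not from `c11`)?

Reachable from c10: {c10, c12, c2, c3, c5, c6, c7, c9}.
Reachable from c11: {c1, c11, c12, c8, c9}.
In c10's history but not c11's: {c10, c2, c3, c5, c6, c7} — 6 commits.

6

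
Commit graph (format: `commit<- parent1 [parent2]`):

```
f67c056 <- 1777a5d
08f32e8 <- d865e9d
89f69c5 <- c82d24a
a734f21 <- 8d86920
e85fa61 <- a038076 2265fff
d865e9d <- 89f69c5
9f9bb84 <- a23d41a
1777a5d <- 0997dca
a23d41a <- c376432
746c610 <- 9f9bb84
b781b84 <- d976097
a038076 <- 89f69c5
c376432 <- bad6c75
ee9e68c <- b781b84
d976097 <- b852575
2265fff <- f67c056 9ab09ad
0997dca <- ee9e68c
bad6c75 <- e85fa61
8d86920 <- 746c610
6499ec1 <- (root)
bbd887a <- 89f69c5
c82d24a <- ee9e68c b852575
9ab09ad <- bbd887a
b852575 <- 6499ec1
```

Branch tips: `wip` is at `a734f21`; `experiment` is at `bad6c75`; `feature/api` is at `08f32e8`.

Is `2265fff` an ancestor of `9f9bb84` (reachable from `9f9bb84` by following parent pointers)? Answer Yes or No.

Ancestors of 9f9bb84 (commits reachable by following parents): {0997dca, 1777a5d, 2265fff, 6499ec1, 89f69c5, 9ab09ad, 9f9bb84, a038076, a23d41a, b781b84, b852575, bad6c75, bbd887a, c376432, c82d24a, d976097, e85fa61, ee9e68c, f67c056}.
2265fff is in that set, so it is an ancestor of 9f9bb84.

Yes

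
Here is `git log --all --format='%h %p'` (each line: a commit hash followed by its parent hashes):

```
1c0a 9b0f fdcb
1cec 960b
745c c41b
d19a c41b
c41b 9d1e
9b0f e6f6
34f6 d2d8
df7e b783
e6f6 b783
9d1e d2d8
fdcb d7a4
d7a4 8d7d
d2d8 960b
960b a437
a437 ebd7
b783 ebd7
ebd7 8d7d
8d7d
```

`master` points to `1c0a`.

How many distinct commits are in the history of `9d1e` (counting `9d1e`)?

6

Walking parent pointers from 9d1e: reachable set = {8d7d, 960b, 9d1e, a437, d2d8, ebd7}.
That is 6 commits.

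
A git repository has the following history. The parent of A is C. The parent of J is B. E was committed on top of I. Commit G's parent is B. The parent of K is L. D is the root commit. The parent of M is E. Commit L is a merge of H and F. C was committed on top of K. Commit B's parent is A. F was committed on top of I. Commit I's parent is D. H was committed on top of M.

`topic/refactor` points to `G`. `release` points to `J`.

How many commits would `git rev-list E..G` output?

9

Reachable from G: {A, B, C, D, E, F, G, H, I, K, L, M}.
Reachable from E: {D, E, I}.
In G's history but not E's: {A, B, C, F, G, H, K, L, M} — 9 commits.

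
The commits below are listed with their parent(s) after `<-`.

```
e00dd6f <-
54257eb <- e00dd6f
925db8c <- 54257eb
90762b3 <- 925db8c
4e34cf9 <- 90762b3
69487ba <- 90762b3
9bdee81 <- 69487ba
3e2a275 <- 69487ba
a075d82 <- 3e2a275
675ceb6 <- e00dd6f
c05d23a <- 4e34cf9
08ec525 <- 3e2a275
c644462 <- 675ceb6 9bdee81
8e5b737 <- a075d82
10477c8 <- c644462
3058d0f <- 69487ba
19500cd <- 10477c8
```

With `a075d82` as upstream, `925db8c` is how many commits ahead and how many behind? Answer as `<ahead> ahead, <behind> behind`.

0 ahead, 4 behind

Reachable from 925db8c: {54257eb, 925db8c, e00dd6f}.
Reachable from a075d82: {3e2a275, 54257eb, 69487ba, 90762b3, 925db8c, a075d82, e00dd6f}.
Only in 925db8c's history (ahead): {} — 0.
Only in a075d82's history (behind): {3e2a275, 69487ba, 90762b3, a075d82} — 4.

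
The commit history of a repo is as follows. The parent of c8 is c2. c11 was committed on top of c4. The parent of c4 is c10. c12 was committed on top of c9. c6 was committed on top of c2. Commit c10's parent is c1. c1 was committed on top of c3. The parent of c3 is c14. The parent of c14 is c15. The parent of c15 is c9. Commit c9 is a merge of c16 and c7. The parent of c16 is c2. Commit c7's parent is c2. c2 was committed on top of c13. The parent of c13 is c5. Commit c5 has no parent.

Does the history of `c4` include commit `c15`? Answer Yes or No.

Ancestors of c4 (commits reachable by following parents): {c1, c10, c13, c14, c15, c16, c2, c3, c4, c5, c7, c9}.
c15 is in that set, so it is an ancestor of c4.

Yes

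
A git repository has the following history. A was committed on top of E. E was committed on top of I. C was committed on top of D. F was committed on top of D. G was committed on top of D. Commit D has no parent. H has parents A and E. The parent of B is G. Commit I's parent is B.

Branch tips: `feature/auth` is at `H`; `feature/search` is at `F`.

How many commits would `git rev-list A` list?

Walking parent pointers from A: reachable set = {A, B, D, E, G, I}.
That is 6 commits.

6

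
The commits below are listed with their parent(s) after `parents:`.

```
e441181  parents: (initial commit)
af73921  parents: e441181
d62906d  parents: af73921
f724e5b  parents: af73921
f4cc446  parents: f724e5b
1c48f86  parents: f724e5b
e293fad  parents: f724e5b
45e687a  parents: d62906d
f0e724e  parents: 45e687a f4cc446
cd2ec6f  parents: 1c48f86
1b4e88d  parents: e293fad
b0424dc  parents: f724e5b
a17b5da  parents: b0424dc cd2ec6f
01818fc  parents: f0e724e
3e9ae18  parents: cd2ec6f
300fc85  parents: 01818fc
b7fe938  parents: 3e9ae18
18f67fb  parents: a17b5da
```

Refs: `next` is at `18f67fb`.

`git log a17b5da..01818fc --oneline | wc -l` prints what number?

Reachable from 01818fc: {01818fc, 45e687a, af73921, d62906d, e441181, f0e724e, f4cc446, f724e5b}.
Reachable from a17b5da: {1c48f86, a17b5da, af73921, b0424dc, cd2ec6f, e441181, f724e5b}.
In 01818fc's history but not a17b5da's: {01818fc, 45e687a, d62906d, f0e724e, f4cc446} — 5 commits.

5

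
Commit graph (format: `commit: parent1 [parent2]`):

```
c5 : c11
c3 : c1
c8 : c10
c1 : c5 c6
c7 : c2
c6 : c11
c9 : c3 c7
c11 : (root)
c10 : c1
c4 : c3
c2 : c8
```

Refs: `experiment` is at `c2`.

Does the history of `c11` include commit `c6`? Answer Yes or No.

No

Ancestors of c11: {c11}.
c6 is not in that set, so it is not an ancestor of c11.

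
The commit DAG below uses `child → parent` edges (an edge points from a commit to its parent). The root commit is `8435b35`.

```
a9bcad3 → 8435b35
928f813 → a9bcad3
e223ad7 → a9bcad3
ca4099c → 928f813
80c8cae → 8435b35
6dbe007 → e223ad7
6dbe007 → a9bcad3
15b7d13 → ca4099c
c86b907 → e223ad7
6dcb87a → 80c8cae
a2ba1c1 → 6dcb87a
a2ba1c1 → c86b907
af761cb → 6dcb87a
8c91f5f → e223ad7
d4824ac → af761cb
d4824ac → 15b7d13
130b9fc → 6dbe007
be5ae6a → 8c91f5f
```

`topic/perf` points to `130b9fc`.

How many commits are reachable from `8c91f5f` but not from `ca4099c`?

2

Reachable from 8c91f5f: {8435b35, 8c91f5f, a9bcad3, e223ad7}.
Reachable from ca4099c: {8435b35, 928f813, a9bcad3, ca4099c}.
In 8c91f5f's history but not ca4099c's: {8c91f5f, e223ad7} — 2 commits.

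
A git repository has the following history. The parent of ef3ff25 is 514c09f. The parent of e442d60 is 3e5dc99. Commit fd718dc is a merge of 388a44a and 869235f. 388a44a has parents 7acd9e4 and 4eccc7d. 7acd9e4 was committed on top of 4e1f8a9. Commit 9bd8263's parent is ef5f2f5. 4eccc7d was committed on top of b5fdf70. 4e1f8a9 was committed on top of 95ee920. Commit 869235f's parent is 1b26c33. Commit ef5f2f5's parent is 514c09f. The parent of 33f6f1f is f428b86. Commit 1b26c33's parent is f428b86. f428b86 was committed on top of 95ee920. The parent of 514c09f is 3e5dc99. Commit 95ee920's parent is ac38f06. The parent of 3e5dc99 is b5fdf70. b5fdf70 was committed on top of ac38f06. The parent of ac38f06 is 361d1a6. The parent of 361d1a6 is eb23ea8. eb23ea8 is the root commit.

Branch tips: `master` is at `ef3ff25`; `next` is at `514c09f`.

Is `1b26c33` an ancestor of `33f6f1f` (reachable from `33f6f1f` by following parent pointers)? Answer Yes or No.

No

Ancestors of 33f6f1f: {33f6f1f, 361d1a6, 95ee920, ac38f06, eb23ea8, f428b86}.
1b26c33 is not in that set, so it is not an ancestor of 33f6f1f.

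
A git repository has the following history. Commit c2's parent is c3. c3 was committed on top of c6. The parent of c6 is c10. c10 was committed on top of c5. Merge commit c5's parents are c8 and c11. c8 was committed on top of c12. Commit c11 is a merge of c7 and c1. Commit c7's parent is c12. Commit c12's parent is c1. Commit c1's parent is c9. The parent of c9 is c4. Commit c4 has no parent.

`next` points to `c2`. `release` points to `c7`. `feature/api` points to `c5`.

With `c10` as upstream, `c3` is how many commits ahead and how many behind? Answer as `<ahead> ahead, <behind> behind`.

2 ahead, 0 behind

Reachable from c3: {c1, c10, c11, c12, c3, c4, c5, c6, c7, c8, c9}.
Reachable from c10: {c1, c10, c11, c12, c4, c5, c7, c8, c9}.
Only in c3's history (ahead): {c3, c6} — 2.
Only in c10's history (behind): {} — 0.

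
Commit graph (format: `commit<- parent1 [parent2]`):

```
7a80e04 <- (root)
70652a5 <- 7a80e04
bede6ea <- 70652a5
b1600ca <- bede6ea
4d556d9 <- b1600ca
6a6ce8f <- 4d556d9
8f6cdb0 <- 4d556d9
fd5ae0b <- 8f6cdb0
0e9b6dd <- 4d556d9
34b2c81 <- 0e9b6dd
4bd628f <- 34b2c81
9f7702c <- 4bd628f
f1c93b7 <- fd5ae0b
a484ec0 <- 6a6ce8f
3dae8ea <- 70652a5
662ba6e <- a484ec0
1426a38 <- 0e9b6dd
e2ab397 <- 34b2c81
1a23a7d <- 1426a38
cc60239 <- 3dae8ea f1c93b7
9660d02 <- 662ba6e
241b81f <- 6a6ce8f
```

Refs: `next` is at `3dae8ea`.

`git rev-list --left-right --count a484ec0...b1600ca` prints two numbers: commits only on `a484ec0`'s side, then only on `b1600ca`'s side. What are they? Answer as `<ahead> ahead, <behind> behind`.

Reachable from a484ec0: {4d556d9, 6a6ce8f, 70652a5, 7a80e04, a484ec0, b1600ca, bede6ea}.
Reachable from b1600ca: {70652a5, 7a80e04, b1600ca, bede6ea}.
Only in a484ec0's history (ahead): {4d556d9, 6a6ce8f, a484ec0} — 3.
Only in b1600ca's history (behind): {} — 0.

3 ahead, 0 behind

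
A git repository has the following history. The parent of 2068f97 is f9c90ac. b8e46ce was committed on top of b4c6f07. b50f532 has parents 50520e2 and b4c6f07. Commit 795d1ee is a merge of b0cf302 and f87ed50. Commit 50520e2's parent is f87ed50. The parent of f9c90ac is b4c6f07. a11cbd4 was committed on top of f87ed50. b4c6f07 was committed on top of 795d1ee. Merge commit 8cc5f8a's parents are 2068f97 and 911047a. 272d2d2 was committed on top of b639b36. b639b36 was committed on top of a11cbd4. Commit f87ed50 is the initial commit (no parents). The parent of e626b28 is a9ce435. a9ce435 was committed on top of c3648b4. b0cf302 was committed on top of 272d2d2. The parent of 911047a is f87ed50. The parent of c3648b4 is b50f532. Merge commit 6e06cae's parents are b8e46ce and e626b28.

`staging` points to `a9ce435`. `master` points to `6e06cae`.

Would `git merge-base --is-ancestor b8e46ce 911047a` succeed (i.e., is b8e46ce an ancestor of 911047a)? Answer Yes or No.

No

Ancestors of 911047a: {911047a, f87ed50}.
b8e46ce is not in that set, so it is not an ancestor of 911047a.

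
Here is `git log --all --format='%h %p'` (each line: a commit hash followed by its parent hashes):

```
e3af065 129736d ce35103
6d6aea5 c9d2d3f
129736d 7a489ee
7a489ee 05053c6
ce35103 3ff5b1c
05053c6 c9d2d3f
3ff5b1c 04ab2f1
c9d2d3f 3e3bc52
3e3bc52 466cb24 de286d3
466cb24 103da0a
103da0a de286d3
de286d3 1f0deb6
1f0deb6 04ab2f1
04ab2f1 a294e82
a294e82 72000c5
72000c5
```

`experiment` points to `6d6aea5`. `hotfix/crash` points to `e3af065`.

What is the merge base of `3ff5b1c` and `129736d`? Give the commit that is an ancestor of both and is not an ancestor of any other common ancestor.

04ab2f1

Ancestors of 3ff5b1c: {04ab2f1, 3ff5b1c, 72000c5, a294e82}.
Ancestors of 129736d: {04ab2f1, 05053c6, 103da0a, 129736d, 1f0deb6, 3e3bc52, 466cb24, 72000c5, 7a489ee, a294e82, c9d2d3f, de286d3}.
Common ancestors: {04ab2f1, 72000c5, a294e82}.
Among these, 04ab2f1 is not an ancestor of any other common ancestor — it is the merge base.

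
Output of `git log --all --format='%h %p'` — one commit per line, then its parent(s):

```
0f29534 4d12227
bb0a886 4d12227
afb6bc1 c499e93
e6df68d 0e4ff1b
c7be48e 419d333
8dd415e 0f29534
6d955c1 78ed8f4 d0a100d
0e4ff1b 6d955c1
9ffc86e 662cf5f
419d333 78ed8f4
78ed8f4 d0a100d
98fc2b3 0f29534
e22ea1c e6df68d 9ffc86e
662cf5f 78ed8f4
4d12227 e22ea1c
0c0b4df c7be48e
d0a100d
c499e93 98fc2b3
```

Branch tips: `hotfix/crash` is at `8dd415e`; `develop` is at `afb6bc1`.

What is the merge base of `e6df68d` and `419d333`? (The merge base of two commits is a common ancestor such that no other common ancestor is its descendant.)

Ancestors of e6df68d: {0e4ff1b, 6d955c1, 78ed8f4, d0a100d, e6df68d}.
Ancestors of 419d333: {419d333, 78ed8f4, d0a100d}.
Common ancestors: {78ed8f4, d0a100d}.
Among these, 78ed8f4 is not an ancestor of any other common ancestor — it is the merge base.

78ed8f4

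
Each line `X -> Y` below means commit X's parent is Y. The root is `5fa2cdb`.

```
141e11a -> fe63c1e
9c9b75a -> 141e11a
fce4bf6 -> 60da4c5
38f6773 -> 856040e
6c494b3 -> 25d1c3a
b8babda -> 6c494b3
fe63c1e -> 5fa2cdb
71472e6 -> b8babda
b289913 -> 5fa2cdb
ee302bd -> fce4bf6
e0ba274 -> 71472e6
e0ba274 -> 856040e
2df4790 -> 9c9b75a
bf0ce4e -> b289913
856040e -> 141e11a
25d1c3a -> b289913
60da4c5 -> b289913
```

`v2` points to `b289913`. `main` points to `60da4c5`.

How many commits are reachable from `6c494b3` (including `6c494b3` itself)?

4

Walking parent pointers from 6c494b3: reachable set = {25d1c3a, 5fa2cdb, 6c494b3, b289913}.
That is 4 commits.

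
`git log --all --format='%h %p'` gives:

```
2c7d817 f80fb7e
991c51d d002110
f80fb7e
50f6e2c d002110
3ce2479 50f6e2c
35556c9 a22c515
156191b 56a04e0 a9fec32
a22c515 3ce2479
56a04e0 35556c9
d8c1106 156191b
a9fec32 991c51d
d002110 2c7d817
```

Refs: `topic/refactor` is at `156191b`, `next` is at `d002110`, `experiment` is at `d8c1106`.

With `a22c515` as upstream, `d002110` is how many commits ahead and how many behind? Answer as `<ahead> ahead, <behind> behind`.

Reachable from d002110: {2c7d817, d002110, f80fb7e}.
Reachable from a22c515: {2c7d817, 3ce2479, 50f6e2c, a22c515, d002110, f80fb7e}.
Only in d002110's history (ahead): {} — 0.
Only in a22c515's history (behind): {3ce2479, 50f6e2c, a22c515} — 3.

0 ahead, 3 behind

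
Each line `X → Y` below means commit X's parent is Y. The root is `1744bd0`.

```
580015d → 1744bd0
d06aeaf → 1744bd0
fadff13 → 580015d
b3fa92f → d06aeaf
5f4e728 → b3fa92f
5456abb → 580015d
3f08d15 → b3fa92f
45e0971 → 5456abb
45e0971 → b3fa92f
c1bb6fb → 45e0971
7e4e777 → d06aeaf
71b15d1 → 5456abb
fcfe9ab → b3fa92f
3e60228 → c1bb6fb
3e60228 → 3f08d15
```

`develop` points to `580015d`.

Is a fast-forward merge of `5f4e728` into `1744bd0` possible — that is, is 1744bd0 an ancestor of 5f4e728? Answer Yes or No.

A fast-forward from 1744bd0 to 5f4e728 is possible iff 1744bd0 is an ancestor of 5f4e728.
Ancestors of 5f4e728: {1744bd0, 5f4e728, b3fa92f, d06aeaf}.
1744bd0 is among them, so fast-forward is possible.

Yes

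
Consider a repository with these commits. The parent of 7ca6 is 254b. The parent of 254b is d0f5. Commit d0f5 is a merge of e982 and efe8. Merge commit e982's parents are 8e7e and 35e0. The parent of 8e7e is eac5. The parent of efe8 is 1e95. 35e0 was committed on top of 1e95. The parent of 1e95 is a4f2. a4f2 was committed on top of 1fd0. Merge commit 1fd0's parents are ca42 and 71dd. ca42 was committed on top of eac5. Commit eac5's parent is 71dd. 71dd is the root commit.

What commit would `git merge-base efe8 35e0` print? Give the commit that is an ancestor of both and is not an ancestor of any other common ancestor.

1e95

Ancestors of efe8: {1e95, 1fd0, 71dd, a4f2, ca42, eac5, efe8}.
Ancestors of 35e0: {1e95, 1fd0, 35e0, 71dd, a4f2, ca42, eac5}.
Common ancestors: {1e95, 1fd0, 71dd, a4f2, ca42, eac5}.
Among these, 1e95 is not an ancestor of any other common ancestor — it is the merge base.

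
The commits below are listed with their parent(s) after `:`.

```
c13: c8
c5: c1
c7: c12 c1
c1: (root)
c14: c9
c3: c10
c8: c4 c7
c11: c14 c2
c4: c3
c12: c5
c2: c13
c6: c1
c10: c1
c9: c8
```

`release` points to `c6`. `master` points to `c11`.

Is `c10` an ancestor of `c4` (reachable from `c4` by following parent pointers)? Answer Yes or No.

Ancestors of c4 (commits reachable by following parents): {c1, c10, c3, c4}.
c10 is in that set, so it is an ancestor of c4.

Yes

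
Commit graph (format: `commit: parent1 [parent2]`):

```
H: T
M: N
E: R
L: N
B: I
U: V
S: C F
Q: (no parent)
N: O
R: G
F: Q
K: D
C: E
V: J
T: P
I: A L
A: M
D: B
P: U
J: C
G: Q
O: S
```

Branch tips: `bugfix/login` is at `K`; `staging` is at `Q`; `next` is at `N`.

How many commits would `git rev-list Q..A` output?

10

Reachable from A: {A, C, E, F, G, M, N, O, Q, R, S}.
Reachable from Q: {Q}.
In A's history but not Q's: {A, C, E, F, G, M, N, O, R, S} — 10 commits.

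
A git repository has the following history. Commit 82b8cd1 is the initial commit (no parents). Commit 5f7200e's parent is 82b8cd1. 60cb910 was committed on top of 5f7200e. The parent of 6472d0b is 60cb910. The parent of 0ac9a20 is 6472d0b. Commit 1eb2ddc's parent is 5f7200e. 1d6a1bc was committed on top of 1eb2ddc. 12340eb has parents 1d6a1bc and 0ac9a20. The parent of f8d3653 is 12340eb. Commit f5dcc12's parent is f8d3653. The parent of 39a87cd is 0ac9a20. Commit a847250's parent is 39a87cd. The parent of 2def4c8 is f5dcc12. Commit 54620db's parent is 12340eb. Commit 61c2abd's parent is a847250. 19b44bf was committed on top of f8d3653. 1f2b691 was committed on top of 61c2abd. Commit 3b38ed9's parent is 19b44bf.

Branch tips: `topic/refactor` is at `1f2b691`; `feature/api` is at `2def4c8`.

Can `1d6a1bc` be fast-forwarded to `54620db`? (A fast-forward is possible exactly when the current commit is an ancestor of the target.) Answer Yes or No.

A fast-forward from 1d6a1bc to 54620db is possible iff 1d6a1bc is an ancestor of 54620db.
Ancestors of 54620db: {0ac9a20, 12340eb, 1d6a1bc, 1eb2ddc, 54620db, 5f7200e, 60cb910, 6472d0b, 82b8cd1}.
1d6a1bc is among them, so fast-forward is possible.

Yes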